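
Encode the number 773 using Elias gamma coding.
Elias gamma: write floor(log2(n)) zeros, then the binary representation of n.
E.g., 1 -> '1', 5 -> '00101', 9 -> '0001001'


num_bits = floor(log2(773)) + 1 = 10
leading_zeros = num_bits - 1 = 9
binary(773) = 1100000101

Elias gamma(773) = '000000000' + '1100000101' = 0000000001100000101 (19 bits)


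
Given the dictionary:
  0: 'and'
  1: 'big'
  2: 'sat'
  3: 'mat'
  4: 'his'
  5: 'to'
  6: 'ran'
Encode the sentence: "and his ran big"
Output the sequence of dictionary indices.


Look up each word in the dictionary:
  'and' -> 0
  'his' -> 4
  'ran' -> 6
  'big' -> 1

Encoded: [0, 4, 6, 1]


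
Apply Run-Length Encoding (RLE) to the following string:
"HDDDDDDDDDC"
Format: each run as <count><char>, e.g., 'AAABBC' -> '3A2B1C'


Scanning runs left to right:
  i=0: run of 'H' x 1 -> '1H'
  i=1: run of 'D' x 9 -> '9D'
  i=10: run of 'C' x 1 -> '1C'

RLE = 1H9D1C


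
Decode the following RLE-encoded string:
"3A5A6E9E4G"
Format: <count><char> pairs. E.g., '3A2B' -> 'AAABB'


Expanding each <count><char> pair:
  3A -> 'AAA'
  5A -> 'AAAAA'
  6E -> 'EEEEEE'
  9E -> 'EEEEEEEEE'
  4G -> 'GGGG'

Decoded = AAAAAAAAEEEEEEEEEEEEEEEGGGG


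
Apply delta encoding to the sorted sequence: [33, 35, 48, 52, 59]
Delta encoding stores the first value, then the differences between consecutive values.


First value: 33
Deltas:
  35 - 33 = 2
  48 - 35 = 13
  52 - 48 = 4
  59 - 52 = 7


Delta encoded: [33, 2, 13, 4, 7]


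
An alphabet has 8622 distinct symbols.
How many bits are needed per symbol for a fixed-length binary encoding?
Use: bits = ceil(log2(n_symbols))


log2(8622) = 13.0738
Bracket: 2^13 = 8192 < 8622 <= 2^14 = 16384
So ceil(log2(8622)) = 14

bits = ceil(log2(8622)) = ceil(13.0738) = 14 bits


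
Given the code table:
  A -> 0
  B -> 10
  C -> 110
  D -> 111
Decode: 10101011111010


Decoding:
10 -> B
10 -> B
10 -> B
111 -> D
110 -> C
10 -> B


Result: BBBDCB


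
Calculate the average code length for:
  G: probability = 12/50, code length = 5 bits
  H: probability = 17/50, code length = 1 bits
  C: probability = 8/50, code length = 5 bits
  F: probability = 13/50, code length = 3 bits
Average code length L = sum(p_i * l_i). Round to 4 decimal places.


Weighted contributions p_i * l_i:
  G: (12/50) * 5 = 60/50
  H: (17/50) * 1 = 17/50
  C: (8/50) * 5 = 40/50
  F: (13/50) * 3 = 39/50
Sum = (60 + 17 + 40 + 39)/50 = 156/50

L = 156/50 = 3.1200 bits/symbol


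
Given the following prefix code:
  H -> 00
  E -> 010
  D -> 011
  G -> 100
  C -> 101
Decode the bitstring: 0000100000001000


Decoding step by step:
Bits 00 -> H
Bits 00 -> H
Bits 100 -> G
Bits 00 -> H
Bits 00 -> H
Bits 010 -> E
Bits 00 -> H


Decoded message: HHGHHEH


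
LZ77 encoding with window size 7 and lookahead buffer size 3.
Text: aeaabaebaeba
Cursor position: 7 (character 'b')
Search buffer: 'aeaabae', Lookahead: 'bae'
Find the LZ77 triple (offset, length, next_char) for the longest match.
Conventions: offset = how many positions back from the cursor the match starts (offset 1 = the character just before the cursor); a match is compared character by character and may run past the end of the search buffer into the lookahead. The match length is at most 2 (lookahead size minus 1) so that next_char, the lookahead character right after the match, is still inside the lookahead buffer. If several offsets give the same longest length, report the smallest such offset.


Try each offset into the search buffer:
  offset=1 (pos 6, char 'e'): match length 0
  offset=2 (pos 5, char 'a'): match length 0
  offset=3 (pos 4, char 'b'): match length 2
  offset=4 (pos 3, char 'a'): match length 0
  offset=5 (pos 2, char 'a'): match length 0
  offset=6 (pos 1, char 'e'): match length 0
  offset=7 (pos 0, char 'a'): match length 0
Longest match has length 2 at offset 3.
next_char = character at position 7 + 2 = 9 -> 'e'

Best match: offset=3, length=2 (matching 'ba' starting at position 4)
LZ77 triple: (3, 2, 'e')


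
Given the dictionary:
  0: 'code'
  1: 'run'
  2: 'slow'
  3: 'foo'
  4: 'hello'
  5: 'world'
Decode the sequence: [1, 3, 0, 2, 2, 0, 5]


Look up each index in the dictionary:
  1 -> 'run'
  3 -> 'foo'
  0 -> 'code'
  2 -> 'slow'
  2 -> 'slow'
  0 -> 'code'
  5 -> 'world'

Decoded: "run foo code slow slow code world"


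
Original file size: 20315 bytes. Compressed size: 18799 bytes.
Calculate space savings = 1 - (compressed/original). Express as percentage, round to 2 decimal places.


ratio = compressed/original = 18799/20315 = 0.925375
savings = 1 - ratio = 1 - 0.925375 = 0.074625
as a percentage: 0.074625 * 100 = 7.46%

Space savings = 1 - 18799/20315 = 7.46%


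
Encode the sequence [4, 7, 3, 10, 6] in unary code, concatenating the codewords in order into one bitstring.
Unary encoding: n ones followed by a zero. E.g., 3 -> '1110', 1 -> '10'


Encode each number as n ones followed by a terminating 0:
  4 -> 11110 (5 bits)
  7 -> 11111110 (8 bits)
  3 -> 1110 (4 bits)
  10 -> 11111111110 (11 bits)
  6 -> 1111110 (7 bits)
Total length = 5 + 8 + 4 + 11 + 7 = 35 bits.

Unary([4, 7, 3, 10, 6]) = 11110111111101110111111111101111110 (35 bits)


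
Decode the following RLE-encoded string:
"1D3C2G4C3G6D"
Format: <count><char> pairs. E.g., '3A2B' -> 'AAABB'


Expanding each <count><char> pair:
  1D -> 'D'
  3C -> 'CCC'
  2G -> 'GG'
  4C -> 'CCCC'
  3G -> 'GGG'
  6D -> 'DDDDDD'

Decoded = DCCCGGCCCCGGGDDDDDD


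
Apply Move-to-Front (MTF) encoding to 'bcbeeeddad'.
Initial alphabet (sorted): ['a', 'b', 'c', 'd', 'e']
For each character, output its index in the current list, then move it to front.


MTF encoding:
'b': index 1 in ['a', 'b', 'c', 'd', 'e'] -> ['b', 'a', 'c', 'd', 'e']
'c': index 2 in ['b', 'a', 'c', 'd', 'e'] -> ['c', 'b', 'a', 'd', 'e']
'b': index 1 in ['c', 'b', 'a', 'd', 'e'] -> ['b', 'c', 'a', 'd', 'e']
'e': index 4 in ['b', 'c', 'a', 'd', 'e'] -> ['e', 'b', 'c', 'a', 'd']
'e': index 0 in ['e', 'b', 'c', 'a', 'd'] -> ['e', 'b', 'c', 'a', 'd']
'e': index 0 in ['e', 'b', 'c', 'a', 'd'] -> ['e', 'b', 'c', 'a', 'd']
'd': index 4 in ['e', 'b', 'c', 'a', 'd'] -> ['d', 'e', 'b', 'c', 'a']
'd': index 0 in ['d', 'e', 'b', 'c', 'a'] -> ['d', 'e', 'b', 'c', 'a']
'a': index 4 in ['d', 'e', 'b', 'c', 'a'] -> ['a', 'd', 'e', 'b', 'c']
'd': index 1 in ['a', 'd', 'e', 'b', 'c'] -> ['d', 'a', 'e', 'b', 'c']


Output: [1, 2, 1, 4, 0, 0, 4, 0, 4, 1]


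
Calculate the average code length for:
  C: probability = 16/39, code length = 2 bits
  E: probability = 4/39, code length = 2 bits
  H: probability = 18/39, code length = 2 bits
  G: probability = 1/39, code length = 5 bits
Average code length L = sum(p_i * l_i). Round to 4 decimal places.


Weighted contributions p_i * l_i:
  C: (16/39) * 2 = 32/39
  E: (4/39) * 2 = 8/39
  H: (18/39) * 2 = 36/39
  G: (1/39) * 5 = 5/39
Sum = (32 + 8 + 36 + 5)/39 = 81/39

L = 81/39 = 2.0769 bits/symbol


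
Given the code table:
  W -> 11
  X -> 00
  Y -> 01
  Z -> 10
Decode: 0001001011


Decoding:
00 -> X
01 -> Y
00 -> X
10 -> Z
11 -> W


Result: XYXZW


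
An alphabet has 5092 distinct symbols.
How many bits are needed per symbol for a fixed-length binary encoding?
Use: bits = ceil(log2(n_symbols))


log2(5092) = 12.314
Bracket: 2^12 = 4096 < 5092 <= 2^13 = 8192
So ceil(log2(5092)) = 13

bits = ceil(log2(5092)) = ceil(12.314) = 13 bits


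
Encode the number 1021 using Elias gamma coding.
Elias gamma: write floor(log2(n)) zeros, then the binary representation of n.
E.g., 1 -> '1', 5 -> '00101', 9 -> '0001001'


num_bits = floor(log2(1021)) + 1 = 10
leading_zeros = num_bits - 1 = 9
binary(1021) = 1111111101

Elias gamma(1021) = '000000000' + '1111111101' = 0000000001111111101 (19 bits)


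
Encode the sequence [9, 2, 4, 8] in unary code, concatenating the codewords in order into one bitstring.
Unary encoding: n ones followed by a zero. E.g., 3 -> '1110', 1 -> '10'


Encode each number as n ones followed by a terminating 0:
  9 -> 1111111110 (10 bits)
  2 -> 110 (3 bits)
  4 -> 11110 (5 bits)
  8 -> 111111110 (9 bits)
Total length = 10 + 3 + 5 + 9 = 27 bits.

Unary([9, 2, 4, 8]) = 111111111011011110111111110 (27 bits)


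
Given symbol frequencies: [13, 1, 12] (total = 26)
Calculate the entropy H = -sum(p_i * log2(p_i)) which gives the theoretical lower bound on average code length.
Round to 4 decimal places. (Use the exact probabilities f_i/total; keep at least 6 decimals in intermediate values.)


Per-symbol terms -p_i * log2(p_i) with p_i = f_i/26:
  p = 13/26 = 0.500000: log2(p) = -1.000000, -p*log2(p) = 0.500000
  p = 1/26 = 0.038462: log2(p) = -4.700440, -p*log2(p) = 0.180786
  p = 12/26 = 0.461538: log2(p) = -1.115477, -p*log2(p) = 0.514836
H = 0.500000 + 0.180786 + 0.514836 = 1.195622

H = 1.1956 bits/symbol


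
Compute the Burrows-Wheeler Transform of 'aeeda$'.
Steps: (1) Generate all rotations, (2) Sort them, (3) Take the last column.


Rotations (sorted):
  0: $aeeda -> last char: a
  1: a$aeed -> last char: d
  2: aeeda$ -> last char: $
  3: da$aee -> last char: e
  4: eda$ae -> last char: e
  5: eeda$a -> last char: a


BWT = ad$eea


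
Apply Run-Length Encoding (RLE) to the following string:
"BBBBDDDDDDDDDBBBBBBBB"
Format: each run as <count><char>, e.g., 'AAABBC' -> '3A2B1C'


Scanning runs left to right:
  i=0: run of 'B' x 4 -> '4B'
  i=4: run of 'D' x 9 -> '9D'
  i=13: run of 'B' x 8 -> '8B'

RLE = 4B9D8B


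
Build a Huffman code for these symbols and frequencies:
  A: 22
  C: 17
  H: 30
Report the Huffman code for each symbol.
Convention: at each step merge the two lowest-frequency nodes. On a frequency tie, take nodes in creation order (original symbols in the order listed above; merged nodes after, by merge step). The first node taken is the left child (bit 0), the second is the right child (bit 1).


Huffman tree construction:
Step 1: Merge C(17) + A(22) = 39
Step 2: Merge H(30) + (C+A)(39) = 69
Read each symbol's code off the tree from the root (left child = 0, right child = 1).

Codes:
  A: 11 (length 2)
  C: 10 (length 2)
  H: 0 (length 1)
Average code length: 108/69 = 1.5652 bits/symbol


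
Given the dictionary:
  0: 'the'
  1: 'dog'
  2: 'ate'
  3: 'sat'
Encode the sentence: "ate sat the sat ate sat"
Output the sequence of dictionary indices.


Look up each word in the dictionary:
  'ate' -> 2
  'sat' -> 3
  'the' -> 0
  'sat' -> 3
  'ate' -> 2
  'sat' -> 3

Encoded: [2, 3, 0, 3, 2, 3]


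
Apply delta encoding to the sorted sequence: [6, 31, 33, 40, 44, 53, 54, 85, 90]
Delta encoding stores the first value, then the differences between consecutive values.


First value: 6
Deltas:
  31 - 6 = 25
  33 - 31 = 2
  40 - 33 = 7
  44 - 40 = 4
  53 - 44 = 9
  54 - 53 = 1
  85 - 54 = 31
  90 - 85 = 5


Delta encoded: [6, 25, 2, 7, 4, 9, 1, 31, 5]


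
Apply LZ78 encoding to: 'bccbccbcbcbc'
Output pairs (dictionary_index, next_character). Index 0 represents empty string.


LZ78 encoding steps:
Dictionary: {0: ''}
Step 1: w='' (idx 0), next='b' -> output (0, 'b'), add 'b' as idx 1
Step 2: w='' (idx 0), next='c' -> output (0, 'c'), add 'c' as idx 2
Step 3: w='c' (idx 2), next='b' -> output (2, 'b'), add 'cb' as idx 3
Step 4: w='c' (idx 2), next='c' -> output (2, 'c'), add 'cc' as idx 4
Step 5: w='b' (idx 1), next='c' -> output (1, 'c'), add 'bc' as idx 5
Step 6: w='bc' (idx 5), next='b' -> output (5, 'b'), add 'bcb' as idx 6
Step 7: w='c' (idx 2), end of input -> output (2, '')


Encoded: [(0, 'b'), (0, 'c'), (2, 'b'), (2, 'c'), (1, 'c'), (5, 'b'), (2, '')]


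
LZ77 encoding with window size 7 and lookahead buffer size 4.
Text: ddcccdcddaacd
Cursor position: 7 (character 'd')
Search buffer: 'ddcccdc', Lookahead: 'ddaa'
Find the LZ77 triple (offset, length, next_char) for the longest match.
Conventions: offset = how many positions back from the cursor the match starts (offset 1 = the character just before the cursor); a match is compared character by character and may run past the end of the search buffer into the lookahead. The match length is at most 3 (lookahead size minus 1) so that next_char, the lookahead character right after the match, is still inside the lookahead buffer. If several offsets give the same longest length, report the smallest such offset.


Try each offset into the search buffer:
  offset=1 (pos 6, char 'c'): match length 0
  offset=2 (pos 5, char 'd'): match length 1
  offset=3 (pos 4, char 'c'): match length 0
  offset=4 (pos 3, char 'c'): match length 0
  offset=5 (pos 2, char 'c'): match length 0
  offset=6 (pos 1, char 'd'): match length 1
  offset=7 (pos 0, char 'd'): match length 2
Longest match has length 2 at offset 7.
next_char = character at position 7 + 2 = 9 -> 'a'

Best match: offset=7, length=2 (matching 'dd' starting at position 0)
LZ77 triple: (7, 2, 'a')


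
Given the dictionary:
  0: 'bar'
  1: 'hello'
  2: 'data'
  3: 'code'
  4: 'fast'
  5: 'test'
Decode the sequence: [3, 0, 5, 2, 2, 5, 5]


Look up each index in the dictionary:
  3 -> 'code'
  0 -> 'bar'
  5 -> 'test'
  2 -> 'data'
  2 -> 'data'
  5 -> 'test'
  5 -> 'test'

Decoded: "code bar test data data test test"


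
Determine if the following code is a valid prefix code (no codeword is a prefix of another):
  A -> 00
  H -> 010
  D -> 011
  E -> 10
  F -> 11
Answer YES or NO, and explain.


Checking each pair (does one codeword prefix another?):
  A='00' vs H='010': no prefix
  A='00' vs D='011': no prefix
  A='00' vs E='10': no prefix
  A='00' vs F='11': no prefix
  H='010' vs A='00': no prefix
  H='010' vs D='011': no prefix
  H='010' vs E='10': no prefix
  H='010' vs F='11': no prefix
  D='011' vs A='00': no prefix
  D='011' vs H='010': no prefix
  D='011' vs E='10': no prefix
  D='011' vs F='11': no prefix
  E='10' vs A='00': no prefix
  E='10' vs H='010': no prefix
  E='10' vs D='011': no prefix
  E='10' vs F='11': no prefix
  F='11' vs A='00': no prefix
  F='11' vs H='010': no prefix
  F='11' vs D='011': no prefix
  F='11' vs E='10': no prefix
No violation found over all pairs.

YES -- this is a valid prefix code. No codeword is a prefix of any other codeword.


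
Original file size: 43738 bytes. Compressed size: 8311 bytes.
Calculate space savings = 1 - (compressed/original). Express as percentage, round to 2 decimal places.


ratio = compressed/original = 8311/43738 = 0.190018
savings = 1 - ratio = 1 - 0.190018 = 0.809982
as a percentage: 0.809982 * 100 = 81.0%

Space savings = 1 - 8311/43738 = 81.0%


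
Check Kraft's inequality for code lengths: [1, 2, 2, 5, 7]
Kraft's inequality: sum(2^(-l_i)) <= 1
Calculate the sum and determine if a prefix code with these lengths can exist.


Sum = 2^(-1) + 2^(-2) + 2^(-2) + 2^(-5) + 2^(-7)
    = 0.5 + 0.25 + 0.25 + 0.03125 + 0.0078125
    = 133/128 = 1.0390625
Since 1.0390625 > 1, Kraft's inequality is NOT satisfied.
A prefix code with these lengths CANNOT exist.

Kraft sum = 1.0390625. Not satisfied.


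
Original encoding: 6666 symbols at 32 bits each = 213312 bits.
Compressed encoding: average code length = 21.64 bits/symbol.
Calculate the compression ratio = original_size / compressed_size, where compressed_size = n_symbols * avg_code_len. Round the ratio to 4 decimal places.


original_size = n_symbols * orig_bits = 6666 * 32 = 213312 bits
compressed_size = n_symbols * avg_code_len = 6666 * 21.64 = 144252.24 bits
ratio = original_size / compressed_size = 213312 / 144252.24 = 1.4787

Compression ratio = 1.4787


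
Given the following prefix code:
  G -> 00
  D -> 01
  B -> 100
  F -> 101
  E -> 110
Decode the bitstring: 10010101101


Decoding step by step:
Bits 100 -> B
Bits 101 -> F
Bits 01 -> D
Bits 101 -> F


Decoded message: BFDF


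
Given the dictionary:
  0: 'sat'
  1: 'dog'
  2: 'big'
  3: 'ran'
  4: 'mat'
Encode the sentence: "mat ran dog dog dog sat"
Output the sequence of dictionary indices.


Look up each word in the dictionary:
  'mat' -> 4
  'ran' -> 3
  'dog' -> 1
  'dog' -> 1
  'dog' -> 1
  'sat' -> 0

Encoded: [4, 3, 1, 1, 1, 0]


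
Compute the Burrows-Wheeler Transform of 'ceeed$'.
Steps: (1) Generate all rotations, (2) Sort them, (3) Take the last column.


Rotations (sorted):
  0: $ceeed -> last char: d
  1: ceeed$ -> last char: $
  2: d$ceee -> last char: e
  3: ed$cee -> last char: e
  4: eed$ce -> last char: e
  5: eeed$c -> last char: c


BWT = d$eeec


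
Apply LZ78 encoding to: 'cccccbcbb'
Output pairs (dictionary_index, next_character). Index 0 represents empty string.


LZ78 encoding steps:
Dictionary: {0: ''}
Step 1: w='' (idx 0), next='c' -> output (0, 'c'), add 'c' as idx 1
Step 2: w='c' (idx 1), next='c' -> output (1, 'c'), add 'cc' as idx 2
Step 3: w='cc' (idx 2), next='b' -> output (2, 'b'), add 'ccb' as idx 3
Step 4: w='c' (idx 1), next='b' -> output (1, 'b'), add 'cb' as idx 4
Step 5: w='' (idx 0), next='b' -> output (0, 'b'), add 'b' as idx 5


Encoded: [(0, 'c'), (1, 'c'), (2, 'b'), (1, 'b'), (0, 'b')]


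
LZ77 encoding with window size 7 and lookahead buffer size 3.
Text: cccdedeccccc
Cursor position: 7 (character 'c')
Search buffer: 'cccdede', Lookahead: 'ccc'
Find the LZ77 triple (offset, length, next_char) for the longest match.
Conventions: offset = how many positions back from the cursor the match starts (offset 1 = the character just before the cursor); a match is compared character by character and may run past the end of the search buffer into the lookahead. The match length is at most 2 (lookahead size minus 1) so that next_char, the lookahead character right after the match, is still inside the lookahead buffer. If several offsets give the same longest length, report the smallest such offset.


Try each offset into the search buffer:
  offset=1 (pos 6, char 'e'): match length 0
  offset=2 (pos 5, char 'd'): match length 0
  offset=3 (pos 4, char 'e'): match length 0
  offset=4 (pos 3, char 'd'): match length 0
  offset=5 (pos 2, char 'c'): match length 1
  offset=6 (pos 1, char 'c'): match length 2
  offset=7 (pos 0, char 'c'): match length 2
Longest match has length 2, found at offsets 6, 7; take the smallest, offset 6.
next_char = character at position 7 + 2 = 9 -> 'c'

Best match: offset=6, length=2 (matching 'cc' starting at position 1)
LZ77 triple: (6, 2, 'c')


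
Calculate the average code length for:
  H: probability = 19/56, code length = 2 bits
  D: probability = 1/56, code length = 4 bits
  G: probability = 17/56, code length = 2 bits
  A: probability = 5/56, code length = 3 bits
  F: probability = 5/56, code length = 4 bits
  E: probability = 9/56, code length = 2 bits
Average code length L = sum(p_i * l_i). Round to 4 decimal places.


Weighted contributions p_i * l_i:
  H: (19/56) * 2 = 38/56
  D: (1/56) * 4 = 4/56
  G: (17/56) * 2 = 34/56
  A: (5/56) * 3 = 15/56
  F: (5/56) * 4 = 20/56
  E: (9/56) * 2 = 18/56
Sum = (38 + 4 + 34 + 15 + 20 + 18)/56 = 129/56

L = 129/56 = 2.3036 bits/symbol


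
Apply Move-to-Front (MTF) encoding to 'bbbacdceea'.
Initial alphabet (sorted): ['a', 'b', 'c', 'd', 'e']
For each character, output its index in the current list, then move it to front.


MTF encoding:
'b': index 1 in ['a', 'b', 'c', 'd', 'e'] -> ['b', 'a', 'c', 'd', 'e']
'b': index 0 in ['b', 'a', 'c', 'd', 'e'] -> ['b', 'a', 'c', 'd', 'e']
'b': index 0 in ['b', 'a', 'c', 'd', 'e'] -> ['b', 'a', 'c', 'd', 'e']
'a': index 1 in ['b', 'a', 'c', 'd', 'e'] -> ['a', 'b', 'c', 'd', 'e']
'c': index 2 in ['a', 'b', 'c', 'd', 'e'] -> ['c', 'a', 'b', 'd', 'e']
'd': index 3 in ['c', 'a', 'b', 'd', 'e'] -> ['d', 'c', 'a', 'b', 'e']
'c': index 1 in ['d', 'c', 'a', 'b', 'e'] -> ['c', 'd', 'a', 'b', 'e']
'e': index 4 in ['c', 'd', 'a', 'b', 'e'] -> ['e', 'c', 'd', 'a', 'b']
'e': index 0 in ['e', 'c', 'd', 'a', 'b'] -> ['e', 'c', 'd', 'a', 'b']
'a': index 3 in ['e', 'c', 'd', 'a', 'b'] -> ['a', 'e', 'c', 'd', 'b']


Output: [1, 0, 0, 1, 2, 3, 1, 4, 0, 3]


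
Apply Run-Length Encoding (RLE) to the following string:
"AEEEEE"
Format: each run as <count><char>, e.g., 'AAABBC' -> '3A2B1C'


Scanning runs left to right:
  i=0: run of 'A' x 1 -> '1A'
  i=1: run of 'E' x 5 -> '5E'

RLE = 1A5E


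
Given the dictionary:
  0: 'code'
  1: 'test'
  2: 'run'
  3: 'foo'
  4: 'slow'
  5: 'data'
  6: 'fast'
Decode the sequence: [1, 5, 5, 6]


Look up each index in the dictionary:
  1 -> 'test'
  5 -> 'data'
  5 -> 'data'
  6 -> 'fast'

Decoded: "test data data fast"


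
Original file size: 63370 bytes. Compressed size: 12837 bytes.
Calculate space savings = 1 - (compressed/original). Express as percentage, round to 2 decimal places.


ratio = compressed/original = 12837/63370 = 0.202572
savings = 1 - ratio = 1 - 0.202572 = 0.797428
as a percentage: 0.797428 * 100 = 79.74%

Space savings = 1 - 12837/63370 = 79.74%


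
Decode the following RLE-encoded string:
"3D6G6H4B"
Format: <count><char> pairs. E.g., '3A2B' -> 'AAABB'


Expanding each <count><char> pair:
  3D -> 'DDD'
  6G -> 'GGGGGG'
  6H -> 'HHHHHH'
  4B -> 'BBBB'

Decoded = DDDGGGGGGHHHHHHBBBB


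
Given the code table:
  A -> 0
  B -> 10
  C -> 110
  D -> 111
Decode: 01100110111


Decoding:
0 -> A
110 -> C
0 -> A
110 -> C
111 -> D


Result: ACACD


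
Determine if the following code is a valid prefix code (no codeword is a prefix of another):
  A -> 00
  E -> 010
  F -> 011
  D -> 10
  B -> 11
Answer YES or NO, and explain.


Checking each pair (does one codeword prefix another?):
  A='00' vs E='010': no prefix
  A='00' vs F='011': no prefix
  A='00' vs D='10': no prefix
  A='00' vs B='11': no prefix
  E='010' vs A='00': no prefix
  E='010' vs F='011': no prefix
  E='010' vs D='10': no prefix
  E='010' vs B='11': no prefix
  F='011' vs A='00': no prefix
  F='011' vs E='010': no prefix
  F='011' vs D='10': no prefix
  F='011' vs B='11': no prefix
  D='10' vs A='00': no prefix
  D='10' vs E='010': no prefix
  D='10' vs F='011': no prefix
  D='10' vs B='11': no prefix
  B='11' vs A='00': no prefix
  B='11' vs E='010': no prefix
  B='11' vs F='011': no prefix
  B='11' vs D='10': no prefix
No violation found over all pairs.

YES -- this is a valid prefix code. No codeword is a prefix of any other codeword.


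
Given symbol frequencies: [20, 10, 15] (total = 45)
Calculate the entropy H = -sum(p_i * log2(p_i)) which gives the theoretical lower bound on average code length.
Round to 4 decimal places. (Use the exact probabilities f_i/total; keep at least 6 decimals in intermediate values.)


Per-symbol terms -p_i * log2(p_i) with p_i = f_i/45:
  p = 20/45 = 0.444444: log2(p) = -1.169925, -p*log2(p) = 0.519967
  p = 10/45 = 0.222222: log2(p) = -2.169925, -p*log2(p) = 0.482206
  p = 15/45 = 0.333333: log2(p) = -1.584963, -p*log2(p) = 0.528321
H = 0.519967 + 0.482206 + 0.528321 = 1.530494

H = 1.5305 bits/symbol


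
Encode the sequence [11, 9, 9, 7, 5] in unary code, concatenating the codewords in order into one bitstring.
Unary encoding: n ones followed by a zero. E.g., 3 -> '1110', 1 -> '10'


Encode each number as n ones followed by a terminating 0:
  11 -> 111111111110 (12 bits)
  9 -> 1111111110 (10 bits)
  9 -> 1111111110 (10 bits)
  7 -> 11111110 (8 bits)
  5 -> 111110 (6 bits)
Total length = 12 + 10 + 10 + 8 + 6 = 46 bits.

Unary([11, 9, 9, 7, 5]) = 1111111111101111111110111111111011111110111110 (46 bits)


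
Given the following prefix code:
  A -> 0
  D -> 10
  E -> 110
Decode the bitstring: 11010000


Decoding step by step:
Bits 110 -> E
Bits 10 -> D
Bits 0 -> A
Bits 0 -> A
Bits 0 -> A


Decoded message: EDAAA


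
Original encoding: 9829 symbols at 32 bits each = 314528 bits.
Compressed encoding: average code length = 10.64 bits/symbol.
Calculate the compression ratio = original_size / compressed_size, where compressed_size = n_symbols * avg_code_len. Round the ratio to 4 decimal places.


original_size = n_symbols * orig_bits = 9829 * 32 = 314528 bits
compressed_size = n_symbols * avg_code_len = 9829 * 10.64 = 104580.56 bits
ratio = original_size / compressed_size = 314528 / 104580.56 = 3.0075

Compression ratio = 3.0075


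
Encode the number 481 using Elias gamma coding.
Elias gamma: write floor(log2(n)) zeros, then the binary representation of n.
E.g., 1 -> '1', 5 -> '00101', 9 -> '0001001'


num_bits = floor(log2(481)) + 1 = 9
leading_zeros = num_bits - 1 = 8
binary(481) = 111100001

Elias gamma(481) = '00000000' + '111100001' = 00000000111100001 (17 bits)


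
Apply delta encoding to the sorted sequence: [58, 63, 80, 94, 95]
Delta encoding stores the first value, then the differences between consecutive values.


First value: 58
Deltas:
  63 - 58 = 5
  80 - 63 = 17
  94 - 80 = 14
  95 - 94 = 1


Delta encoded: [58, 5, 17, 14, 1]


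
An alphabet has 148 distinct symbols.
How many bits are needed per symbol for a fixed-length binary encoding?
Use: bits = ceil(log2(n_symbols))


log2(148) = 7.2095
Bracket: 2^7 = 128 < 148 <= 2^8 = 256
So ceil(log2(148)) = 8

bits = ceil(log2(148)) = ceil(7.2095) = 8 bits


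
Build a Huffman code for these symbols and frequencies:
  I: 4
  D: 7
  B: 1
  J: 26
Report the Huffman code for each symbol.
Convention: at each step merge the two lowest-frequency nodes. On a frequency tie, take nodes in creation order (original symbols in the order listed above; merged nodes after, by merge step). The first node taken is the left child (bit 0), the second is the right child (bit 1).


Huffman tree construction:
Step 1: Merge B(1) + I(4) = 5
Step 2: Merge (B+I)(5) + D(7) = 12
Step 3: Merge ((B+I)+D)(12) + J(26) = 38
Read each symbol's code off the tree from the root (left child = 0, right child = 1).

Codes:
  I: 001 (length 3)
  D: 01 (length 2)
  B: 000 (length 3)
  J: 1 (length 1)
Average code length: 55/38 = 1.4474 bits/symbol


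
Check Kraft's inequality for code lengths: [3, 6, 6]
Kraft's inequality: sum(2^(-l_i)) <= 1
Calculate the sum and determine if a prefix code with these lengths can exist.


Sum = 2^(-3) + 2^(-6) + 2^(-6)
    = 0.125 + 0.015625 + 0.015625
    = 10/64 = 0.15625
Since 0.15625 <= 1, Kraft's inequality IS satisfied.
A prefix code with these lengths CAN exist.

Kraft sum = 0.15625. Satisfied.


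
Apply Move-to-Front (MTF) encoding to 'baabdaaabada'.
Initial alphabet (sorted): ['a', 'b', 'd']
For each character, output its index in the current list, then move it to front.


MTF encoding:
'b': index 1 in ['a', 'b', 'd'] -> ['b', 'a', 'd']
'a': index 1 in ['b', 'a', 'd'] -> ['a', 'b', 'd']
'a': index 0 in ['a', 'b', 'd'] -> ['a', 'b', 'd']
'b': index 1 in ['a', 'b', 'd'] -> ['b', 'a', 'd']
'd': index 2 in ['b', 'a', 'd'] -> ['d', 'b', 'a']
'a': index 2 in ['d', 'b', 'a'] -> ['a', 'd', 'b']
'a': index 0 in ['a', 'd', 'b'] -> ['a', 'd', 'b']
'a': index 0 in ['a', 'd', 'b'] -> ['a', 'd', 'b']
'b': index 2 in ['a', 'd', 'b'] -> ['b', 'a', 'd']
'a': index 1 in ['b', 'a', 'd'] -> ['a', 'b', 'd']
'd': index 2 in ['a', 'b', 'd'] -> ['d', 'a', 'b']
'a': index 1 in ['d', 'a', 'b'] -> ['a', 'd', 'b']


Output: [1, 1, 0, 1, 2, 2, 0, 0, 2, 1, 2, 1]


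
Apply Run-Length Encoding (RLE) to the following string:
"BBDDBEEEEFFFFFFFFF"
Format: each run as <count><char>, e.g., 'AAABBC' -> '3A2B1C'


Scanning runs left to right:
  i=0: run of 'B' x 2 -> '2B'
  i=2: run of 'D' x 2 -> '2D'
  i=4: run of 'B' x 1 -> '1B'
  i=5: run of 'E' x 4 -> '4E'
  i=9: run of 'F' x 9 -> '9F'

RLE = 2B2D1B4E9F


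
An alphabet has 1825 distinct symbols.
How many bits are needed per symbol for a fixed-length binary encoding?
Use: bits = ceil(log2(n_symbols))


log2(1825) = 10.8337
Bracket: 2^10 = 1024 < 1825 <= 2^11 = 2048
So ceil(log2(1825)) = 11

bits = ceil(log2(1825)) = ceil(10.8337) = 11 bits


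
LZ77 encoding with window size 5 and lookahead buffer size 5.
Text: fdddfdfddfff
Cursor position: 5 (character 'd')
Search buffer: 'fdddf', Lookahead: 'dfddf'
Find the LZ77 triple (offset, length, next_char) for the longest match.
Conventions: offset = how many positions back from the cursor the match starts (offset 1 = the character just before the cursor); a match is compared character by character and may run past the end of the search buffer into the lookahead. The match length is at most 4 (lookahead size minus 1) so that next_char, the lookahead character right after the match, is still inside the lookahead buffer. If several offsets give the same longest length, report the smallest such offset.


Try each offset into the search buffer:
  offset=1 (pos 4, char 'f'): match length 0
  offset=2 (pos 3, char 'd'): match length 3
  offset=3 (pos 2, char 'd'): match length 1
  offset=4 (pos 1, char 'd'): match length 1
  offset=5 (pos 0, char 'f'): match length 0
Longest match has length 3 at offset 2.
next_char = character at position 5 + 3 = 8 -> 'd'

Best match: offset=2, length=3 (matching 'dfd' starting at position 3)
LZ77 triple: (2, 3, 'd')


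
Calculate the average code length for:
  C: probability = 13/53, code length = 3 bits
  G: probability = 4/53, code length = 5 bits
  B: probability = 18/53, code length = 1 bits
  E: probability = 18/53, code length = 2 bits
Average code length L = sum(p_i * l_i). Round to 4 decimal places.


Weighted contributions p_i * l_i:
  C: (13/53) * 3 = 39/53
  G: (4/53) * 5 = 20/53
  B: (18/53) * 1 = 18/53
  E: (18/53) * 2 = 36/53
Sum = (39 + 20 + 18 + 36)/53 = 113/53

L = 113/53 = 2.1321 bits/symbol


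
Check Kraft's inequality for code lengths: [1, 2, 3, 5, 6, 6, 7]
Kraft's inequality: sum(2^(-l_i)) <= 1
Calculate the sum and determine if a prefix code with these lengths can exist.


Sum = 2^(-1) + 2^(-2) + 2^(-3) + 2^(-5) + 2^(-6) + 2^(-6) + 2^(-7)
    = 0.5 + 0.25 + 0.125 + 0.03125 + 0.015625 + 0.015625 + 0.0078125
    = 121/128 = 0.9453125
Since 0.9453125 <= 1, Kraft's inequality IS satisfied.
A prefix code with these lengths CAN exist.

Kraft sum = 0.9453125. Satisfied.


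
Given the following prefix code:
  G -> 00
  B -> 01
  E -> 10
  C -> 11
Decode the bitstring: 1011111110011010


Decoding step by step:
Bits 10 -> E
Bits 11 -> C
Bits 11 -> C
Bits 11 -> C
Bits 10 -> E
Bits 01 -> B
Bits 10 -> E
Bits 10 -> E


Decoded message: ECCCEBEE


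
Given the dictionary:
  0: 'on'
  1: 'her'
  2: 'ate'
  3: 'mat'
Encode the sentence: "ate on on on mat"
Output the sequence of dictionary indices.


Look up each word in the dictionary:
  'ate' -> 2
  'on' -> 0
  'on' -> 0
  'on' -> 0
  'mat' -> 3

Encoded: [2, 0, 0, 0, 3]


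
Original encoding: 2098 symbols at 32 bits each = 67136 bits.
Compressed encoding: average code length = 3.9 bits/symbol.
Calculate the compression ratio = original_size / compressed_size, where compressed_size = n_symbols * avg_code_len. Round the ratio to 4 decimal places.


original_size = n_symbols * orig_bits = 2098 * 32 = 67136 bits
compressed_size = n_symbols * avg_code_len = 2098 * 3.9 = 8182.2 bits
ratio = original_size / compressed_size = 67136 / 8182.2 = 8.2051

Compression ratio = 8.2051


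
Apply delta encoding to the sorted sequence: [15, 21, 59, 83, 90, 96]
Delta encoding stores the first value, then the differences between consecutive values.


First value: 15
Deltas:
  21 - 15 = 6
  59 - 21 = 38
  83 - 59 = 24
  90 - 83 = 7
  96 - 90 = 6


Delta encoded: [15, 6, 38, 24, 7, 6]


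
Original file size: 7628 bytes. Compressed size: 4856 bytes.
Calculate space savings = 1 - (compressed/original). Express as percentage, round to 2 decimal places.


ratio = compressed/original = 4856/7628 = 0.636602
savings = 1 - ratio = 1 - 0.636602 = 0.363398
as a percentage: 0.363398 * 100 = 36.34%

Space savings = 1 - 4856/7628 = 36.34%


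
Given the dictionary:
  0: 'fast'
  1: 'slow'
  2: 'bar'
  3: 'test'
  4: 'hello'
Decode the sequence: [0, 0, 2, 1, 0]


Look up each index in the dictionary:
  0 -> 'fast'
  0 -> 'fast'
  2 -> 'bar'
  1 -> 'slow'
  0 -> 'fast'

Decoded: "fast fast bar slow fast"


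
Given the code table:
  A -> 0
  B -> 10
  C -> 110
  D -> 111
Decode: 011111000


Decoding:
0 -> A
111 -> D
110 -> C
0 -> A
0 -> A


Result: ADCAA


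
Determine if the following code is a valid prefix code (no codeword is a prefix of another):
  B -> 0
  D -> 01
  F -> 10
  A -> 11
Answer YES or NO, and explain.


Checking each pair (does one codeword prefix another?):
  B='0' vs D='01': prefix -- VIOLATION

NO -- this is NOT a valid prefix code. B (0) is a prefix of D (01).


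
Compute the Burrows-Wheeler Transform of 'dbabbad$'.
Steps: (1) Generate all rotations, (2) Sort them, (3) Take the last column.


Rotations (sorted):
  0: $dbabbad -> last char: d
  1: abbad$db -> last char: b
  2: ad$dbabb -> last char: b
  3: babbad$d -> last char: d
  4: bad$dbab -> last char: b
  5: bbad$dba -> last char: a
  6: d$dbabba -> last char: a
  7: dbabbad$ -> last char: $


BWT = dbbdbaa$


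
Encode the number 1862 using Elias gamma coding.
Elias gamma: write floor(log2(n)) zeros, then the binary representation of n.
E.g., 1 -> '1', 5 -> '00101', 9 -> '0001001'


num_bits = floor(log2(1862)) + 1 = 11
leading_zeros = num_bits - 1 = 10
binary(1862) = 11101000110

Elias gamma(1862) = '0000000000' + '11101000110' = 000000000011101000110 (21 bits)


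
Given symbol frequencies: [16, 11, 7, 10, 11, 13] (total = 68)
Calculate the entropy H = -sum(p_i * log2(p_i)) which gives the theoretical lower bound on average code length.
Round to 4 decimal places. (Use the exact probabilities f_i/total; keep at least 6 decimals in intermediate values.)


Per-symbol terms -p_i * log2(p_i) with p_i = f_i/68:
  p = 16/68 = 0.235294: log2(p) = -2.087463, -p*log2(p) = 0.491168
  p = 11/68 = 0.161765: log2(p) = -2.628031, -p*log2(p) = 0.425123
  p = 7/68 = 0.102941: log2(p) = -3.280108, -p*log2(p) = 0.337658
  p = 10/68 = 0.147059: log2(p) = -2.765535, -p*log2(p) = 0.406696
  p = 11/68 = 0.161765: log2(p) = -2.628031, -p*log2(p) = 0.425123
  p = 13/68 = 0.191176: log2(p) = -2.387023, -p*log2(p) = 0.456343
H = 0.491168 + 0.425123 + 0.337658 + 0.406696 + 0.425123 + 0.456343 = 2.542111

H = 2.5421 bits/symbol


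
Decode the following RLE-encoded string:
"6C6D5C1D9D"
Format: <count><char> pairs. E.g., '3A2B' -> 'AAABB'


Expanding each <count><char> pair:
  6C -> 'CCCCCC'
  6D -> 'DDDDDD'
  5C -> 'CCCCC'
  1D -> 'D'
  9D -> 'DDDDDDDDD'

Decoded = CCCCCCDDDDDDCCCCCDDDDDDDDDD


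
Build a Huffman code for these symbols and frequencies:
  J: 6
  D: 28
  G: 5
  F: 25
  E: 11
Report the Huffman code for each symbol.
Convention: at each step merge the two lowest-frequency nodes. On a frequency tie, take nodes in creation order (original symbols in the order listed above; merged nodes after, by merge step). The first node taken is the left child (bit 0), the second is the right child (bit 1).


Huffman tree construction:
Step 1: Merge G(5) + J(6) = 11
Step 2: Merge E(11) + (G+J)(11) = 22
Step 3: Merge (E+(G+J))(22) + F(25) = 47
Step 4: Merge D(28) + ((E+(G+J))+F)(47) = 75
Read each symbol's code off the tree from the root (left child = 0, right child = 1).

Codes:
  J: 1011 (length 4)
  D: 0 (length 1)
  G: 1010 (length 4)
  F: 11 (length 2)
  E: 100 (length 3)
Average code length: 155/75 = 2.0667 bits/symbol


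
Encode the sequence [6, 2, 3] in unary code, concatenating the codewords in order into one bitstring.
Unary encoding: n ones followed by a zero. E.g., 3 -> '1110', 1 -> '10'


Encode each number as n ones followed by a terminating 0:
  6 -> 1111110 (7 bits)
  2 -> 110 (3 bits)
  3 -> 1110 (4 bits)
Total length = 7 + 3 + 4 = 14 bits.

Unary([6, 2, 3]) = 11111101101110 (14 bits)


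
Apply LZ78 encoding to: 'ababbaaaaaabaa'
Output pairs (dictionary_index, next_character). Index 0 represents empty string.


LZ78 encoding steps:
Dictionary: {0: ''}
Step 1: w='' (idx 0), next='a' -> output (0, 'a'), add 'a' as idx 1
Step 2: w='' (idx 0), next='b' -> output (0, 'b'), add 'b' as idx 2
Step 3: w='a' (idx 1), next='b' -> output (1, 'b'), add 'ab' as idx 3
Step 4: w='b' (idx 2), next='a' -> output (2, 'a'), add 'ba' as idx 4
Step 5: w='a' (idx 1), next='a' -> output (1, 'a'), add 'aa' as idx 5
Step 6: w='aa' (idx 5), next='a' -> output (5, 'a'), add 'aaa' as idx 6
Step 7: w='ba' (idx 4), next='a' -> output (4, 'a'), add 'baa' as idx 7


Encoded: [(0, 'a'), (0, 'b'), (1, 'b'), (2, 'a'), (1, 'a'), (5, 'a'), (4, 'a')]


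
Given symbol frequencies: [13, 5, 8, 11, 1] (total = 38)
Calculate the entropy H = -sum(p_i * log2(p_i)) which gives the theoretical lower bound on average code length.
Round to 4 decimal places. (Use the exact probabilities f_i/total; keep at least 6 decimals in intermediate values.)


Per-symbol terms -p_i * log2(p_i) with p_i = f_i/38:
  p = 13/38 = 0.342105: log2(p) = -1.547488, -p*log2(p) = 0.529404
  p = 5/38 = 0.131579: log2(p) = -2.925999, -p*log2(p) = 0.385000
  p = 8/38 = 0.210526: log2(p) = -2.247928, -p*log2(p) = 0.473248
  p = 11/38 = 0.289474: log2(p) = -1.788496, -p*log2(p) = 0.517722
  p = 1/38 = 0.026316: log2(p) = -5.247928, -p*log2(p) = 0.138103
H = 0.529404 + 0.385000 + 0.473248 + 0.517722 + 0.138103 = 2.043477

H = 2.0435 bits/symbol


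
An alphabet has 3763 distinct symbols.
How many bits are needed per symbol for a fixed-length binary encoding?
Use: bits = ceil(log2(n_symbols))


log2(3763) = 11.8777
Bracket: 2^11 = 2048 < 3763 <= 2^12 = 4096
So ceil(log2(3763)) = 12

bits = ceil(log2(3763)) = ceil(11.8777) = 12 bits


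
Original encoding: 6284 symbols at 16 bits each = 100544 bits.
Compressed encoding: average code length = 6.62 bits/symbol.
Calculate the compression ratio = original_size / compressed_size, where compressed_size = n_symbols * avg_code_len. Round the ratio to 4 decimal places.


original_size = n_symbols * orig_bits = 6284 * 16 = 100544 bits
compressed_size = n_symbols * avg_code_len = 6284 * 6.62 = 41600.08 bits
ratio = original_size / compressed_size = 100544 / 41600.08 = 2.4169

Compression ratio = 2.4169


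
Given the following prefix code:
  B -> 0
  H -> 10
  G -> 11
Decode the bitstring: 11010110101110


Decoding step by step:
Bits 11 -> G
Bits 0 -> B
Bits 10 -> H
Bits 11 -> G
Bits 0 -> B
Bits 10 -> H
Bits 11 -> G
Bits 10 -> H


Decoded message: GBHGBHGH


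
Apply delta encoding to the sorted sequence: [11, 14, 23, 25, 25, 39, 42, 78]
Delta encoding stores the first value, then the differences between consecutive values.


First value: 11
Deltas:
  14 - 11 = 3
  23 - 14 = 9
  25 - 23 = 2
  25 - 25 = 0
  39 - 25 = 14
  42 - 39 = 3
  78 - 42 = 36


Delta encoded: [11, 3, 9, 2, 0, 14, 3, 36]


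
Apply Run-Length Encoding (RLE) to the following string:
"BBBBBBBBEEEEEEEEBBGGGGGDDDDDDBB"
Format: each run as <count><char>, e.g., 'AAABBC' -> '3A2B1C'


Scanning runs left to right:
  i=0: run of 'B' x 8 -> '8B'
  i=8: run of 'E' x 8 -> '8E'
  i=16: run of 'B' x 2 -> '2B'
  i=18: run of 'G' x 5 -> '5G'
  i=23: run of 'D' x 6 -> '6D'
  i=29: run of 'B' x 2 -> '2B'

RLE = 8B8E2B5G6D2B


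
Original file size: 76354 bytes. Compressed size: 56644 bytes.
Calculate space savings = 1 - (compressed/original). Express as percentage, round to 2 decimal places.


ratio = compressed/original = 56644/76354 = 0.74186
savings = 1 - ratio = 1 - 0.74186 = 0.25814
as a percentage: 0.25814 * 100 = 25.81%

Space savings = 1 - 56644/76354 = 25.81%


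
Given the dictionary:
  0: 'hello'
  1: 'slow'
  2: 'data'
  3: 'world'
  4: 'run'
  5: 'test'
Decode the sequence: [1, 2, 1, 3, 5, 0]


Look up each index in the dictionary:
  1 -> 'slow'
  2 -> 'data'
  1 -> 'slow'
  3 -> 'world'
  5 -> 'test'
  0 -> 'hello'

Decoded: "slow data slow world test hello"


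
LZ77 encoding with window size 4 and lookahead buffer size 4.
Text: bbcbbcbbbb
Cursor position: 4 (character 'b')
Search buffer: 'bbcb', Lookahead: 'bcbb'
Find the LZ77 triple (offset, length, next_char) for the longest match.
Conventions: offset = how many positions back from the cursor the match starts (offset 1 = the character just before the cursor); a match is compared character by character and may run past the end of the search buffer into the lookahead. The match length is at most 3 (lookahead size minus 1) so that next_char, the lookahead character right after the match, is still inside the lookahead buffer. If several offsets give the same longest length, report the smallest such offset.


Try each offset into the search buffer:
  offset=1 (pos 3, char 'b'): match length 1
  offset=2 (pos 2, char 'c'): match length 0
  offset=3 (pos 1, char 'b'): match length 3
  offset=4 (pos 0, char 'b'): match length 1
Longest match has length 3 at offset 3.
next_char = character at position 4 + 3 = 7 -> 'b'

Best match: offset=3, length=3 (matching 'bcb' starting at position 1)
LZ77 triple: (3, 3, 'b')
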